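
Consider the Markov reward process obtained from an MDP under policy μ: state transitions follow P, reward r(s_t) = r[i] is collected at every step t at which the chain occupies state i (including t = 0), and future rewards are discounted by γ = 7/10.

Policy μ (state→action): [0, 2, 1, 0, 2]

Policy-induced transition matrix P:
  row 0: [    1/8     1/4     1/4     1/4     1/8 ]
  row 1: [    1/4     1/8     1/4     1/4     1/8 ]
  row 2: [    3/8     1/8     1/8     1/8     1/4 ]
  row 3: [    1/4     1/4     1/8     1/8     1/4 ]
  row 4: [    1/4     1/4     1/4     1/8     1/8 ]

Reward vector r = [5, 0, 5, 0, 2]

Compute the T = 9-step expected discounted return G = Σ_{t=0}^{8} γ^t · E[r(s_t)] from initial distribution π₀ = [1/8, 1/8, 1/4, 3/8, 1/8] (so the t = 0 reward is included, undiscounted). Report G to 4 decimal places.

G = 7.8031

t=0: π = [0.1250, 0.1250, 0.2500, 0.3750, 0.1250], E[r] = 2.1250, γ^t·E[r] = 2.125000, running G = 2.125000
t=1: π = [0.2656, 0.2031, 0.1719, 0.1563, 0.2031], E[r] = 2.5938, γ^t·E[r] = 1.815625, running G = 3.940625
t=2: π = [0.2383, 0.2031, 0.2090, 0.1836, 0.1660], E[r] = 2.5684, γ^t·E[r] = 1.258496, running G = 5.199121
t=3: π = [0.2463, 0.1985, 0.2009, 0.1802, 0.1741], E[r] = 2.5845, γ^t·E[r] = 0.886474, running G = 6.085595
t=4: π = [0.2443, 0.2001, 0.2024, 0.1806, 0.1726], E[r] = 2.5787, γ^t·E[r] = 0.619147, running G = 6.704742
t=5: π = [0.2448, 0.1997, 0.2021, 0.1805, 0.1729], E[r] = 2.5802, γ^t·E[r] = 0.433648, running G = 7.138390
t=6: π = [0.2447, 0.1998, 0.2022, 0.1806, 0.1728], E[r] = 2.5799, γ^t·E[r] = 0.303517, running G = 7.441907
t=7: π = [0.2447, 0.1998, 0.2022, 0.1806, 0.1728], E[r] = 2.5799, γ^t·E[r] = 0.212467, running G = 7.654374
t=8: π = [0.2447, 0.1998, 0.2022, 0.1806, 0.1728], E[r] = 2.5799, γ^t·E[r] = 0.148726, running G = 7.803101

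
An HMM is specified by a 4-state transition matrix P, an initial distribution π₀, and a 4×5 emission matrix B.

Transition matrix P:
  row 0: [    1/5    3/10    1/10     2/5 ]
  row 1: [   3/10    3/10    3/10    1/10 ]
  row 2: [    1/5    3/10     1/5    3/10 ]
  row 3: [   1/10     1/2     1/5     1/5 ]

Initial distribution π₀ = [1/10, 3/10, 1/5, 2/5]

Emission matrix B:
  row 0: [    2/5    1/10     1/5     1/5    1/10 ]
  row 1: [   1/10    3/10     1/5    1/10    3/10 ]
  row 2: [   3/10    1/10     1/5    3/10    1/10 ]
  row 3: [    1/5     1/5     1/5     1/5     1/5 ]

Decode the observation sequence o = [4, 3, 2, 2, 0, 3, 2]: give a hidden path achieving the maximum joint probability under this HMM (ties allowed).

t=0: δ = [1.000e-02, 9.000e-02, 2.000e-02, 8.000e-02]  (obs o_0=4)
t=1: δ = [5.400e-03, 4.000e-03, 8.100e-03, 3.200e-03]  ψ = [1, 3, 1, 3]  (obs o_1=3)
t=2: δ = [3.240e-04, 4.860e-04, 3.240e-04, 4.860e-04]  ψ = [2, 2, 2, 2]  (obs o_2=2)
t=3: δ = [2.916e-05, 4.860e-05, 2.916e-05, 2.592e-05]  ψ = [1, 3, 1, 0]  (obs o_3=2)
t=4: δ = [5.832e-06, 1.458e-06, 4.374e-06, 2.333e-06]  ψ = [1, 1, 1, 0]  (obs o_4=0)
t=5: δ = [2.333e-07, 1.750e-07, 2.624e-07, 4.666e-07]  ψ = [0, 0, 2, 0]  (obs o_5=3)
t=6: δ = [1.050e-08, 4.666e-08, 1.866e-08, 1.866e-08]  ψ = [1, 3, 3, 0]  (obs o_6=2)
backtrack: best end state = 1; path = [1, 2, 3, 1, 0, 3, 1]

path = [1, 2, 3, 1, 0, 3, 1]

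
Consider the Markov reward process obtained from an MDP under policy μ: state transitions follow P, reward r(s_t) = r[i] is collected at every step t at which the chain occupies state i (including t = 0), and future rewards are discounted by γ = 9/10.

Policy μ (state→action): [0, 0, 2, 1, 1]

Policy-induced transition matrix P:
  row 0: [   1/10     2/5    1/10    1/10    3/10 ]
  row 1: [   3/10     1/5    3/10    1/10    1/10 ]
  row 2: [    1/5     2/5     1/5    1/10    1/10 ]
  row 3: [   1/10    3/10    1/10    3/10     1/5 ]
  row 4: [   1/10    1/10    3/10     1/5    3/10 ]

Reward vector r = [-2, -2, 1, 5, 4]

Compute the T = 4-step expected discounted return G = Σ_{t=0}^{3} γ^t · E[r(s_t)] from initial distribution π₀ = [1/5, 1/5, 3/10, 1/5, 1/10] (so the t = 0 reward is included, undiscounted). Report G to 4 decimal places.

t=0: π = [0.2000, 0.2000, 0.3000, 0.2000, 0.1000], E[r] = 0.9000, γ^t·E[r] = 0.900000, running G = 0.900000
t=1: π = [0.1700, 0.3100, 0.1900, 0.1500, 0.1800], E[r] = 0.7000, γ^t·E[r] = 0.630000, running G = 1.530000
t=2: π = [0.1810, 0.2690, 0.2170, 0.1480, 0.1850], E[r] = 0.7970, γ^t·E[r] = 0.645570, running G = 2.175570
t=3: π = [0.1755, 0.2759, 0.2125, 0.1481, 0.1880], E[r] = 0.8022, γ^t·E[r] = 0.584804, running G = 2.760374

G = 2.7604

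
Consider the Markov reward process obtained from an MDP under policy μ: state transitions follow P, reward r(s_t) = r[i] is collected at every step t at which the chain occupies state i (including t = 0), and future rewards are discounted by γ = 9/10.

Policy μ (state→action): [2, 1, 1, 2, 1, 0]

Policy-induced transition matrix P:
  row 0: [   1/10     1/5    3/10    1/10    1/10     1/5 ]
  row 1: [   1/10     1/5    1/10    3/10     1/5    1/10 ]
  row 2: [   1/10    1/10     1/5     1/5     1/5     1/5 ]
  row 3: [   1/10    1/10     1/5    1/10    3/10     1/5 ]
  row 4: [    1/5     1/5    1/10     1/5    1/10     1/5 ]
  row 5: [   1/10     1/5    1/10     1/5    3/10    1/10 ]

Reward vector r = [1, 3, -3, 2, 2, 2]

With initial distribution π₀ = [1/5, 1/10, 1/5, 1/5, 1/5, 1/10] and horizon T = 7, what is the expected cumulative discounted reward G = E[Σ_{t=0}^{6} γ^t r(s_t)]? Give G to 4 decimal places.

G = 6.0802

t=0: π = [0.2000, 0.1000, 0.2000, 0.2000, 0.2000, 0.1000], E[r] = 0.9000, γ^t·E[r] = 0.900000, running G = 0.900000
t=1: π = [0.1200, 0.1600, 0.1800, 0.1700, 0.1900, 0.1800], E[r] = 1.1400, γ^t·E[r] = 1.026000, running G = 1.926000
t=2: π = [0.1190, 0.1650, 0.1590, 0.1870, 0.2040, 0.1660], E[r] = 1.2510, γ^t·E[r] = 1.013310, running G = 2.939310
t=3: π = [0.1204, 0.1654, 0.1584, 0.1859, 0.2030, 0.1669], E[r] = 1.2530, γ^t·E[r] = 0.913437, running G = 3.852747
t=4: π = [0.1203, 0.1656, 0.1585, 0.1859, 0.2029, 0.1668], E[r] = 1.2527, γ^t·E[r] = 0.821910, running G = 4.674657
t=5: π = [0.1203, 0.1656, 0.1585, 0.1859, 0.2029, 0.1668], E[r] = 1.2528, γ^t·E[r] = 0.739739, running G = 5.414395
t=6: π = [0.1203, 0.1656, 0.1585, 0.1859, 0.2029, 0.1668], E[r] = 1.2527, γ^t·E[r] = 0.665762, running G = 6.080157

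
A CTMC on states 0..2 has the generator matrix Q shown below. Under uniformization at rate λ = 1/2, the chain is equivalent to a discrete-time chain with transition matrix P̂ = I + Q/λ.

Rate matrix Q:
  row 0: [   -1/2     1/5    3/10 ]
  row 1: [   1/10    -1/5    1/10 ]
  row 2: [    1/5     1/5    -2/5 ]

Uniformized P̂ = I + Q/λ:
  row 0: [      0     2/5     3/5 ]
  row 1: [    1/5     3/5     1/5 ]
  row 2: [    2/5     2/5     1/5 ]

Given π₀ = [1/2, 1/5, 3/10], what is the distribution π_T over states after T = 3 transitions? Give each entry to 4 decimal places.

π = [0.2032, 0.4976, 0.2992]

t=0: π = [0.5000, 0.2000, 0.3000]
t=1: π = [0.1600, 0.4400, 0.4000]
t=2: π = [0.2480, 0.4880, 0.2640]
t=3: π = [0.2032, 0.4976, 0.2992]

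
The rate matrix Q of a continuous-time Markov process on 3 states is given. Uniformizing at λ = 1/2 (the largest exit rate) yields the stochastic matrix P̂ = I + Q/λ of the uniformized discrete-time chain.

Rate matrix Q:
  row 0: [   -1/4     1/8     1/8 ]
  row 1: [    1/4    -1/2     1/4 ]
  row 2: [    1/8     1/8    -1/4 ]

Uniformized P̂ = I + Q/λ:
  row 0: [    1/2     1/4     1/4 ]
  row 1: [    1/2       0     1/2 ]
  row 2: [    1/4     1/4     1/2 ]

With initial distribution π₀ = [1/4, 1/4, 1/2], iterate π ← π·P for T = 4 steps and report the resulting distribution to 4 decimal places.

t=0: π = [0.2500, 0.2500, 0.5000]
t=1: π = [0.3750, 0.1875, 0.4375]
t=2: π = [0.3906, 0.2031, 0.4063]
t=3: π = [0.3984, 0.1992, 0.4023]
t=4: π = [0.3994, 0.2002, 0.4004]

π = [0.3994, 0.2002, 0.4004]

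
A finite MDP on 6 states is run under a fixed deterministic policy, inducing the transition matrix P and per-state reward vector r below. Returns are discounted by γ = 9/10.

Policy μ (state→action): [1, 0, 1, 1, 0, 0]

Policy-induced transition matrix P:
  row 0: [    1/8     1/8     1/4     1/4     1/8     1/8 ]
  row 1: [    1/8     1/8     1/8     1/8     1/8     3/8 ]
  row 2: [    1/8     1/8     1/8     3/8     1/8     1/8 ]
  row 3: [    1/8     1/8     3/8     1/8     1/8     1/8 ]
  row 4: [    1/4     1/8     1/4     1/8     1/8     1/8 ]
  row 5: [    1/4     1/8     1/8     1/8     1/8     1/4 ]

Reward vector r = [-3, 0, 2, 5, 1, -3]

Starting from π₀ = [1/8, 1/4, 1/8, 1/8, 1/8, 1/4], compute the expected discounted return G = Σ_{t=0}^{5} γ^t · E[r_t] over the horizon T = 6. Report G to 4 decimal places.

t=0: π = [0.1250, 0.2500, 0.1250, 0.1250, 0.1250, 0.2500], E[r] = -0.1250, γ^t·E[r] = -0.125000, running G = -0.125000
t=1: π = [0.1719, 0.1250, 0.1875, 0.1719, 0.1250, 0.2188], E[r] = 0.1875, γ^t·E[r] = 0.168750, running G = 0.043750
t=2: π = [0.1680, 0.1250, 0.2051, 0.1934, 0.1250, 0.1836], E[r] = 0.4473, γ^t·E[r] = 0.362285, running G = 0.406035
t=3: π = [0.1636, 0.1250, 0.2100, 0.1973, 0.1250, 0.1792], E[r] = 0.5029, γ^t·E[r] = 0.366636, running G = 0.772671
t=4: π = [0.1630, 0.1250, 0.2104, 0.1979, 0.1250, 0.1786], E[r] = 0.5104, γ^t·E[r] = 0.334898, running G = 1.107569
t=5: π = [0.1630, 0.1250, 0.2105, 0.1980, 0.1250, 0.1786], E[r] = 0.5112, γ^t·E[r] = 0.301881, running G = 1.409450

G = 1.4094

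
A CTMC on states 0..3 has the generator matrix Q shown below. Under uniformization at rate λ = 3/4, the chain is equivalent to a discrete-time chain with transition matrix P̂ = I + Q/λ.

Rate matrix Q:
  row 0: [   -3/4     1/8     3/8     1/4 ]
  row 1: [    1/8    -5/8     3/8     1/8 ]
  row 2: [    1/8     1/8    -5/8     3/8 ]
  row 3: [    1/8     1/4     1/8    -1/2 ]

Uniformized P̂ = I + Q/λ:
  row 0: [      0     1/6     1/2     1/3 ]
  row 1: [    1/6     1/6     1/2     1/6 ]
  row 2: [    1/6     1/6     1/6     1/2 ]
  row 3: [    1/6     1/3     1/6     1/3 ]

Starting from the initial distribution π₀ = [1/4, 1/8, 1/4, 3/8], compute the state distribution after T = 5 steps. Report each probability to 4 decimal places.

t=0: π = [0.2500, 0.1250, 0.2500, 0.3750]
t=1: π = [0.1250, 0.2292, 0.2917, 0.3542]
t=2: π = [0.1458, 0.2257, 0.2847, 0.3438]
t=3: π = [0.1424, 0.2240, 0.2905, 0.3432]
t=4: π = [0.1429, 0.2239, 0.2888, 0.3444]
t=5: π = [0.1428, 0.2241, 0.2889, 0.3442]

π = [0.1428, 0.2241, 0.2889, 0.3442]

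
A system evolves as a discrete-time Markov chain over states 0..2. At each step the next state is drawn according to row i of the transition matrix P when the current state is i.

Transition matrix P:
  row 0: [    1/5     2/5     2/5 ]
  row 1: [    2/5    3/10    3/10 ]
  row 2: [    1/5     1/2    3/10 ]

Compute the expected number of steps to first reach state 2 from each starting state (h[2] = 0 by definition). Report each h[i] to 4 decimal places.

h = [2.7500, 3.0000, 0.0000]

First-step conditioning: h[2] = 0; for i ≠ 2, h[i] = 1 + Σ_k P[i][k]·h[k].
  h[0] = 1 + 1/5·h[0] + 2/5·h[1]
  h[1] = 1 + 2/5·h[0] + 3/10·h[1]
Solving the 2×2 linear system over states ≠ 2 gives exactly h = [11/4, 3, 0] (h[2] = 0 is the target).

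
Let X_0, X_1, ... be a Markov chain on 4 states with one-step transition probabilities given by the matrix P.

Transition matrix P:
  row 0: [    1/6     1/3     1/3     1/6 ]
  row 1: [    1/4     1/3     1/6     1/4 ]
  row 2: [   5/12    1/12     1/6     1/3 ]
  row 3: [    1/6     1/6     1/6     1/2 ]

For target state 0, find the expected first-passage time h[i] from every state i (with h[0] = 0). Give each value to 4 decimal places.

h = [0.0000, 4.0248, 3.3913, 4.4720]

First-step conditioning: h[0] = 0; for i ≠ 0, h[i] = 1 + Σ_k P[i][k]·h[k].
  h[1] = 1 + 1/3·h[1] + 1/6·h[2] + 1/4·h[3]
  h[2] = 1 + 1/12·h[1] + 1/6·h[2] + 1/3·h[3]
  h[3] = 1 + 1/6·h[1] + 1/6·h[2] + 1/2·h[3]
Solving the 3×3 linear system over states ≠ 0 gives exactly h = [0, 648/161, 78/23, 720/161] (h[0] = 0 is the target).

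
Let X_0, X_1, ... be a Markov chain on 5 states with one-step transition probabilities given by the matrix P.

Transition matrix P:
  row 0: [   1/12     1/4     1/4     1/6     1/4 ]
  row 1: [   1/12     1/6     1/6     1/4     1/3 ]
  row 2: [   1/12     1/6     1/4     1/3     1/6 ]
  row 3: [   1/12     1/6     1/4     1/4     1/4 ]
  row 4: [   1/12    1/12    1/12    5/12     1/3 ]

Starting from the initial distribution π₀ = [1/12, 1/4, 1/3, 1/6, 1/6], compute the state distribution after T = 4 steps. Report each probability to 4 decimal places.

t=0: π = [0.0833, 0.2500, 0.3333, 0.1667, 0.1667]
t=1: π = [0.0833, 0.1597, 0.2014, 0.2986, 0.2569]
t=2: π = [0.0833, 0.1522, 0.1939, 0.3027, 0.2679]
t=3: π = [0.0833, 0.1513, 0.1927, 0.3039, 0.2689]
t=4: π = [0.0833, 0.1512, 0.1926, 0.3039, 0.2690]

π = [0.0833, 0.1512, 0.1926, 0.3039, 0.2690]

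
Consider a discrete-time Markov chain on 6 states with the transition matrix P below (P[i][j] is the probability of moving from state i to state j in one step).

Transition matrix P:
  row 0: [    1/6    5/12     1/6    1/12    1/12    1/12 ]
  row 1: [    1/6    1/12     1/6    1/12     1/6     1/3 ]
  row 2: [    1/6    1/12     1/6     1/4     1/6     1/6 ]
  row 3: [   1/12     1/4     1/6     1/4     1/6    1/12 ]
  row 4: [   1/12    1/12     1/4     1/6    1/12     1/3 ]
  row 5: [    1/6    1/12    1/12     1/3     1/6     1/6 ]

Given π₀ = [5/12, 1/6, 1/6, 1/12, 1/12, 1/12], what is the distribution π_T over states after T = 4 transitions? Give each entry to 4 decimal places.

t=0: π = [0.4167, 0.1667, 0.1667, 0.0833, 0.0833, 0.0833]
t=1: π = [0.1528, 0.2361, 0.1667, 0.1528, 0.1250, 0.1667]
t=2: π = [0.1435, 0.1597, 0.1632, 0.1887, 0.1435, 0.2014]
t=3: π = [0.1390, 0.1626, 0.1618, 0.2043, 0.1427, 0.1895]
t=4: π = [0.1377, 0.1637, 0.1628, 0.2036, 0.1432, 0.1890]

π = [0.1377, 0.1637, 0.1628, 0.2036, 0.1432, 0.1890]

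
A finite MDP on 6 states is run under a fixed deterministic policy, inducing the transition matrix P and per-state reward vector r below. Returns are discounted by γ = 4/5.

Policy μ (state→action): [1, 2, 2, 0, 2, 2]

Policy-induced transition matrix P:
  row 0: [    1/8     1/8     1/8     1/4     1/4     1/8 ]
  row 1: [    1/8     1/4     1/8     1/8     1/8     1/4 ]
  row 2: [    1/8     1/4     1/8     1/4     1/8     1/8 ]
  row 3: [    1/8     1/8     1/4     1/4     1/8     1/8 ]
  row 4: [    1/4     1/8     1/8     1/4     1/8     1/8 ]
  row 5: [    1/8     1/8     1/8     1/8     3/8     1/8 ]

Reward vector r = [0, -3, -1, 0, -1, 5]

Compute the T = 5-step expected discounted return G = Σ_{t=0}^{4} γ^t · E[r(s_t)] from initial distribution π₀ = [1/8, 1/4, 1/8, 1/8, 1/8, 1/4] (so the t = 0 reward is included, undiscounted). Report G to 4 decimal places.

t=0: π = [0.1250, 0.2500, 0.1250, 0.1250, 0.1250, 0.2500], E[r] = 0.2500, γ^t·E[r] = 0.250000, running G = 0.250000
t=1: π = [0.1406, 0.1719, 0.1406, 0.1875, 0.2031, 0.1563], E[r] = -0.0781, γ^t·E[r] = -0.062500, running G = 0.187500
t=2: π = [0.1504, 0.1641, 0.1484, 0.2090, 0.1816, 0.1465], E[r] = -0.0898, γ^t·E[r] = -0.057500, running G = 0.130000
t=3: π = [0.1477, 0.1641, 0.1511, 0.2112, 0.1804, 0.1455], E[r] = -0.0962, γ^t·E[r] = -0.049250, running G = 0.080750
t=4: π = [0.1476, 0.1644, 0.1514, 0.2113, 0.1798, 0.1455], E[r] = -0.0969, γ^t·E[r] = -0.039688, running G = 0.041063

G = 0.0411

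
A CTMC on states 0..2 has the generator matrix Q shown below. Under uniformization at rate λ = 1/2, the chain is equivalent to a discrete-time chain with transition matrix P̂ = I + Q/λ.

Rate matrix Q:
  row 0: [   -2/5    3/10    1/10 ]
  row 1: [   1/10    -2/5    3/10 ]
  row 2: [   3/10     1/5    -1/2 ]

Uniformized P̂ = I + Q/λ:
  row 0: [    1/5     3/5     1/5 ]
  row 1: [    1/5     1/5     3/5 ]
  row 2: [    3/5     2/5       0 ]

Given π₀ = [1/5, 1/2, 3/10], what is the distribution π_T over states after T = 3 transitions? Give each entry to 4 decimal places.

π = [0.3072, 0.3880, 0.3048]

t=0: π = [0.2000, 0.5000, 0.3000]
t=1: π = [0.3200, 0.3400, 0.3400]
t=2: π = [0.3360, 0.3960, 0.2680]
t=3: π = [0.3072, 0.3880, 0.3048]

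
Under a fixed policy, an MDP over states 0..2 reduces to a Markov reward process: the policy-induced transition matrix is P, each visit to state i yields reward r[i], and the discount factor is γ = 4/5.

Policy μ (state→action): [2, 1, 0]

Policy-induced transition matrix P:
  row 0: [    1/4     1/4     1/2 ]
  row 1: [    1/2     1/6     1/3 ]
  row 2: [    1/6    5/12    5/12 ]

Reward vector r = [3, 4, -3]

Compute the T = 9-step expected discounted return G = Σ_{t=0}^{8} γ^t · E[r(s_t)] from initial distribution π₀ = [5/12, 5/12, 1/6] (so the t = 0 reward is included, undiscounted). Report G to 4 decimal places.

t=0: π = [0.4167, 0.4167, 0.1667], E[r] = 2.4167, γ^t·E[r] = 2.416667, running G = 2.416667
t=1: π = [0.3403, 0.2431, 0.4167], E[r] = 0.7431, γ^t·E[r] = 0.594444, running G = 3.011111
t=2: π = [0.2760, 0.2992, 0.4248], E[r] = 0.7506, γ^t·E[r] = 0.480370, running G = 3.491481
t=3: π = [0.2894, 0.2959, 0.4147], E[r] = 0.8074, γ^t·E[r] = 0.413407, running G = 3.904889
t=4: π = [0.2894, 0.2945, 0.4161], E[r] = 0.7977, γ^t·E[r] = 0.326737, running G = 4.231626
t=5: π = [0.2889, 0.2948, 0.4162], E[r] = 0.7973, γ^t·E[r] = 0.261275, running G = 4.492901
t=6: π = [0.2890, 0.2948, 0.4162], E[r] = 0.7977, γ^t·E[r] = 0.209124, running G = 4.702025
t=7: π = [0.2890, 0.2948, 0.4162], E[r] = 0.7977, γ^t·E[r] = 0.167288, running G = 4.869313
t=8: π = [0.2890, 0.2948, 0.4162], E[r] = 0.7977, γ^t·E[r] = 0.133829, running G = 5.003142

G = 5.0031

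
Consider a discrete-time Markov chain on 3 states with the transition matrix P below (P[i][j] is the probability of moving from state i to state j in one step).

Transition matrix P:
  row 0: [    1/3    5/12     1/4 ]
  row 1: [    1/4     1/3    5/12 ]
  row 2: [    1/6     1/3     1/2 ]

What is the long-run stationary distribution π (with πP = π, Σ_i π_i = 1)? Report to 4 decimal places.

π = [0.2353, 0.3529, 0.4118]

Balance equations π_j = Σ_i π_i·P[i][j]:
  π_0 = 1/3·π_0 + 1/4·π_1 + 1/6·π_2
  π_1 = 5/12·π_0 + 1/3·π_1 + 1/3·π_2
  normalize: π_0 + π_1 + π_2 = 1
Solving the linear system gives exactly π = [4/17, 6/17, 7/17].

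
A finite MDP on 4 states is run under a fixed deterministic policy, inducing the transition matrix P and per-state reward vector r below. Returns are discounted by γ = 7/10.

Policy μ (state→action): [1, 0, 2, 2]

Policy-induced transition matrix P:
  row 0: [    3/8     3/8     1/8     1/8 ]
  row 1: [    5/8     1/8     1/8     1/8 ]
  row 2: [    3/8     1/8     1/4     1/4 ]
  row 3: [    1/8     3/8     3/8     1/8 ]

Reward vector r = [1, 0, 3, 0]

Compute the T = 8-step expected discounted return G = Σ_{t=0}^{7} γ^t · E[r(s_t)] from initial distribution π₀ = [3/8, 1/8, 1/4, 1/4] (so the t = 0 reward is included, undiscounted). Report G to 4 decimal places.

G = 3.2186

t=0: π = [0.3750, 0.1250, 0.2500, 0.2500], E[r] = 1.1250, γ^t·E[r] = 1.125000, running G = 1.125000
t=1: π = [0.3438, 0.2813, 0.2188, 0.1563], E[r] = 1.0000, γ^t·E[r] = 0.700000, running G = 1.825000
t=2: π = [0.4063, 0.2500, 0.1914, 0.1523], E[r] = 0.9805, γ^t·E[r] = 0.480430, running G = 2.305430
t=3: π = [0.3994, 0.2646, 0.1870, 0.1489], E[r] = 0.9604, γ^t·E[r] = 0.329434, running G = 2.634864
t=4: π = [0.4039, 0.2621, 0.1856, 0.1484], E[r] = 0.9608, γ^t·E[r] = 0.230677, running G = 2.865541
t=5: π = [0.4034, 0.2631, 0.1853, 0.1482], E[r] = 0.9593, γ^t·E[r] = 0.161232, running G = 3.026773
t=6: π = [0.4037, 0.2629, 0.1852, 0.1482], E[r] = 0.9594, γ^t·E[r] = 0.112867, running G = 3.139640
t=7: π = [0.4037, 0.2630, 0.1852, 0.1482], E[r] = 0.9593, γ^t·E[r] = 0.078999, running G = 3.218639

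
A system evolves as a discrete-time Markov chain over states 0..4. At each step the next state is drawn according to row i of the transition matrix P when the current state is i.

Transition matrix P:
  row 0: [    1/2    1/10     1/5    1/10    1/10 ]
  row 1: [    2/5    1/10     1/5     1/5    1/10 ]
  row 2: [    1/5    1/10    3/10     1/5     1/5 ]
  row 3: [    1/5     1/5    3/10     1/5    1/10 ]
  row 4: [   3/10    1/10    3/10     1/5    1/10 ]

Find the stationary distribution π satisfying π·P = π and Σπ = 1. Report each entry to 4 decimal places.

Balance equations π_j = Σ_i π_i·P[i][j]:
  π_0 = 1/2·π_0 + 2/5·π_1 + 1/5·π_2 + 1/5·π_3 + 3/10·π_4
  π_1 = 1/10·π_0 + 1/10·π_1 + 1/10·π_2 + 1/5·π_3 + 1/10·π_4
  π_2 = 1/5·π_0 + 1/5·π_1 + 3/10·π_2 + 3/10·π_3 + 3/10·π_4
  π_3 = 1/10·π_0 + 1/5·π_1 + 1/5·π_2 + 1/5·π_3 + 1/5·π_4
  normalize: π_0 + π_1 + π_2 + π_3 + π_4 = 1
Solving the linear system gives exactly π = [2632/7811, 911/7811, 1989/7811, 1299/7811, 980/7811].

π = [0.3370, 0.1166, 0.2546, 0.1663, 0.1255]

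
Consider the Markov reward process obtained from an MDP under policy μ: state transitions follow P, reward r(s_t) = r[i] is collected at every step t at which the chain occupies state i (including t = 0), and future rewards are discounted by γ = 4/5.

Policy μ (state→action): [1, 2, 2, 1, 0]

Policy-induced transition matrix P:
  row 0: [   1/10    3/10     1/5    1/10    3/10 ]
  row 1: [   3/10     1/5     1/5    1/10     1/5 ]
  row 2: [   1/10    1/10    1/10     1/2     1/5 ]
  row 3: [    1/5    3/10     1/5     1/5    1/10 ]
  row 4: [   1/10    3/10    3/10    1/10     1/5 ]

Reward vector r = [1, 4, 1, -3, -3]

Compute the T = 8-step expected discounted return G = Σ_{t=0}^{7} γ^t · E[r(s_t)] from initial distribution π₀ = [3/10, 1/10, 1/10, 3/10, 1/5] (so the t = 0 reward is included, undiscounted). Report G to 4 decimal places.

t=0: π = [0.3000, 0.1000, 0.1000, 0.3000, 0.2000], E[r] = -0.7000, γ^t·E[r] = -0.700000, running G = -0.700000
t=1: π = [0.1500, 0.2700, 0.2100, 0.1700, 0.2000], E[r] = 0.3300, γ^t·E[r] = 0.264000, running G = -0.436000
t=2: π = [0.1710, 0.2310, 0.1990, 0.2010, 0.1980], E[r] = 0.0970, γ^t·E[r] = 0.062080, running G = -0.373920
t=3: π = [0.1663, 0.2371, 0.1999, 0.1997, 0.1970], E[r] = 0.1245, γ^t·E[r] = 0.063744, running G = -0.310176
t=4: π = [0.1674, 0.2363, 0.1997, 0.1999, 0.1967], E[r] = 0.1226, γ^t·E[r] = 0.050205, running G = -0.259971
t=5: π = [0.1673, 0.2364, 0.1997, 0.1999, 0.1967], E[r] = 0.1228, γ^t·E[r] = 0.040235, running G = -0.219736
t=6: π = [0.1673, 0.2364, 0.1997, 0.1999, 0.1967], E[r] = 0.1228, γ^t·E[r] = 0.032202, running G = -0.187534
t=7: π = [0.1673, 0.2364, 0.1997, 0.1999, 0.1967], E[r] = 0.1228, γ^t·E[r] = 0.025756, running G = -0.161778

G = -0.1618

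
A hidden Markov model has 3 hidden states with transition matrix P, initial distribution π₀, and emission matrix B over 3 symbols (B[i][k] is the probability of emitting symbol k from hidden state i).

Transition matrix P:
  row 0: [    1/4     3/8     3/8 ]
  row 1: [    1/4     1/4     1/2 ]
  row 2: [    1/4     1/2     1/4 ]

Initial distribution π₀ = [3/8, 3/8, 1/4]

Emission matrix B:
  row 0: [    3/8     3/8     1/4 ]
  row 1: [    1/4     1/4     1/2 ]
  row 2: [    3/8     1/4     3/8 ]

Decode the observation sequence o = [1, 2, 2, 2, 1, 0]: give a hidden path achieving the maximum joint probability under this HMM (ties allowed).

path = [0, 2, 1, 2, 1, 2]

t=0: δ = [1.406e-01, 9.375e-02, 6.250e-02]  (obs o_0=1)
t=1: δ = [8.789e-03, 2.637e-02, 1.978e-02]  ψ = [0, 0, 0]  (obs o_1=2)
t=2: δ = [1.648e-03, 4.944e-03, 4.944e-03]  ψ = [1, 2, 1]  (obs o_2=2)
t=3: δ = [3.090e-04, 1.236e-03, 9.270e-04]  ψ = [1, 2, 1]  (obs o_3=2)
t=4: δ = [1.159e-04, 1.159e-04, 1.545e-04]  ψ = [1, 2, 1]  (obs o_4=1)
t=5: δ = [1.448e-05, 1.931e-05, 2.173e-05]  ψ = [2, 2, 1]  (obs o_5=0)
backtrack: best end state = 2; path = [0, 2, 1, 2, 1, 2]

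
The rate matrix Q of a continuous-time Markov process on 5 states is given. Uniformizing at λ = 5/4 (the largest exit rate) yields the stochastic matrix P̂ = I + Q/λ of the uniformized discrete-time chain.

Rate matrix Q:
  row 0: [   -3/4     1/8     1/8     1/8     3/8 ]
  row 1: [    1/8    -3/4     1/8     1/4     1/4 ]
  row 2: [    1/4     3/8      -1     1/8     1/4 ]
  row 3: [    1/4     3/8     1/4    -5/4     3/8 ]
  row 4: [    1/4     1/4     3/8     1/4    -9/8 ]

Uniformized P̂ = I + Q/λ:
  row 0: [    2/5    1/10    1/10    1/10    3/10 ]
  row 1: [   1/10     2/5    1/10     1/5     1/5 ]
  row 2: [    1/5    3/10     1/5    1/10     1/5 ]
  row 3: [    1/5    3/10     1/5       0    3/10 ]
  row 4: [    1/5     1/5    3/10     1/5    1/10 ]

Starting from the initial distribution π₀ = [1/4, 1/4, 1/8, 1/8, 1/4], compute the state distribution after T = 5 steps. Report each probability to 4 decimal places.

π = [0.2174, 0.2612, 0.1735, 0.1341, 0.2138]

t=0: π = [0.2500, 0.2500, 0.1250, 0.1250, 0.2500]
t=1: π = [0.2250, 0.2500, 0.1750, 0.1375, 0.2125]
t=2: π = [0.2200, 0.2588, 0.1738, 0.1325, 0.2150]
t=3: π = [0.2181, 0.2604, 0.1736, 0.1341, 0.2138]
t=4: π = [0.2176, 0.2610, 0.1735, 0.1340, 0.2139]
t=5: π = [0.2174, 0.2612, 0.1735, 0.1341, 0.2138]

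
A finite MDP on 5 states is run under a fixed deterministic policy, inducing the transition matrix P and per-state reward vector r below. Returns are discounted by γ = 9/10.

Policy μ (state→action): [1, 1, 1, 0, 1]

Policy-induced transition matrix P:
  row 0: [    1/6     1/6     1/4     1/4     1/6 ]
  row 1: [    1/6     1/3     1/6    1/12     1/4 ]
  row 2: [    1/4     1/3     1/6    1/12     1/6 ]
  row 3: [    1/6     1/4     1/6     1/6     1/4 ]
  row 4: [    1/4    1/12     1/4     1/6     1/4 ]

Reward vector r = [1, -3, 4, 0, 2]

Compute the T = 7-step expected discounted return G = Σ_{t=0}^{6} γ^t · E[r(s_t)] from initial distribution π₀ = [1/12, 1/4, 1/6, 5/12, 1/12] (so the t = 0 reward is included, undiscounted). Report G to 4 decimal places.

G = 3.1467

t=0: π = [0.0833, 0.2500, 0.1667, 0.4167, 0.0833], E[r] = 0.1667, γ^t·E[r] = 0.166667, running G = 0.166667
t=1: π = [0.1875, 0.2639, 0.1806, 0.1389, 0.2292], E[r] = 0.5764, γ^t·E[r] = 0.518750, running G = 0.685417
t=2: π = [0.2008, 0.2332, 0.2014, 0.1453, 0.2193], E[r] = 0.7454, γ^t·E[r] = 0.603750, running G = 1.289167
t=3: π = [0.2017, 0.2329, 0.2017, 0.1472, 0.2165], E[r] = 0.7426, γ^t·E[r] = 0.541371, running G = 1.830538
t=4: π = [0.2015, 0.2333, 0.2015, 0.1473, 0.2164], E[r] = 0.7404, γ^t·E[r] = 0.485757, running G = 2.316295
t=5: π = [0.2015, 0.2334, 0.2015, 0.1472, 0.2164], E[r] = 0.7401, γ^t·E[r] = 0.437048, running G = 2.753343
t=6: π = [0.2015, 0.2334, 0.2015, 0.1472, 0.2164], E[r] = 0.7402, γ^t·E[r] = 0.393351, running G = 3.146694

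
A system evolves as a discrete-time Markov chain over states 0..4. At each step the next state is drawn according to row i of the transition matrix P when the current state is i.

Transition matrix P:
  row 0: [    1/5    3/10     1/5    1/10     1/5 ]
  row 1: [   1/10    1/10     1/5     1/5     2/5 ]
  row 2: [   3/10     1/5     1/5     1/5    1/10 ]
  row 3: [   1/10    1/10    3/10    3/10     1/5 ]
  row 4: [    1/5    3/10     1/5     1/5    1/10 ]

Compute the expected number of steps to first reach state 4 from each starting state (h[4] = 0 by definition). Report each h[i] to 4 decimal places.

h = [4.5729, 3.8320, 5.1298, 4.8277, 0.0000]

First-step conditioning: h[4] = 0; for i ≠ 4, h[i] = 1 + Σ_k P[i][k]·h[k].
  h[0] = 1 + 1/5·h[0] + 3/10·h[1] + 1/5·h[2] + 1/10·h[3]
  h[1] = 1 + 1/10·h[0] + 1/10·h[1] + 1/5·h[2] + 1/5·h[3]
  h[2] = 1 + 3/10·h[0] + 1/5·h[1] + 1/5·h[2] + 1/5·h[3]
  h[3] = 1 + 1/10·h[0] + 1/10·h[1] + 3/10·h[2] + 3/10·h[3]
Solving the 4×4 linear system over states ≠ 4 gives exactly h = [9690/2119, 8120/2119, 10870/2119, 10230/2119, 0] (h[4] = 0 is the target).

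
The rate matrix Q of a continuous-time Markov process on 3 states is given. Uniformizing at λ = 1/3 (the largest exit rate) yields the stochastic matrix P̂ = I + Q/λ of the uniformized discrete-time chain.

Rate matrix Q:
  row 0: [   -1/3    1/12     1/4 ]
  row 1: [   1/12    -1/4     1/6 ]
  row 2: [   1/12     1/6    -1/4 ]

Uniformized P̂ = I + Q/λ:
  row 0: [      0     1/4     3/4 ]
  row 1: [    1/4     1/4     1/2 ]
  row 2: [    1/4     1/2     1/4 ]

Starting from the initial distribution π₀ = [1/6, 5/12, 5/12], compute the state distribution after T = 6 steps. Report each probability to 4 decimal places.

π = [0.2000, 0.3600, 0.4400]

t=0: π = [0.1667, 0.4167, 0.4167]
t=1: π = [0.2083, 0.3542, 0.4375]
t=2: π = [0.1979, 0.3594, 0.4427]
t=3: π = [0.2005, 0.3607, 0.4388]
t=4: π = [0.1999, 0.3597, 0.4404]
t=5: π = [0.2000, 0.3601, 0.4399]
t=6: π = [0.2000, 0.3600, 0.4400]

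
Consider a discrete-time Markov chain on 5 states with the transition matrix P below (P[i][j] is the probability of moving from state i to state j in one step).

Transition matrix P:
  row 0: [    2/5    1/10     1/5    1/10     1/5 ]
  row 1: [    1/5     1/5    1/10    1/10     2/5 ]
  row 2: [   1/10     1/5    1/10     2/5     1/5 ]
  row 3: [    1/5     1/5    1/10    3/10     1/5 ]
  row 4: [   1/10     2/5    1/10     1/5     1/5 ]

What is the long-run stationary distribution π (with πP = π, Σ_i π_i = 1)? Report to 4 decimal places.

Balance equations π_j = Σ_i π_i·P[i][j]:
  π_0 = 2/5·π_0 + 1/5·π_1 + 1/10·π_2 + 1/5·π_3 + 1/10·π_4
  π_1 = 1/10·π_0 + 1/5·π_1 + 1/5·π_2 + 1/5·π_3 + 2/5·π_4
  π_2 = 1/5·π_0 + 1/10·π_1 + 1/10·π_2 + 1/10·π_3 + 1/10·π_4
  π_3 = 1/10·π_0 + 1/10·π_1 + 2/5·π_2 + 3/10·π_3 + 1/5·π_4
  normalize: π_0 + π_1 + π_2 + π_3 + π_4 = 1
Solving the linear system gives exactly π = [396/1939, 887/3878, 467/3878, 779/3878, 953/3878].

π = [0.2042, 0.2287, 0.1204, 0.2009, 0.2457]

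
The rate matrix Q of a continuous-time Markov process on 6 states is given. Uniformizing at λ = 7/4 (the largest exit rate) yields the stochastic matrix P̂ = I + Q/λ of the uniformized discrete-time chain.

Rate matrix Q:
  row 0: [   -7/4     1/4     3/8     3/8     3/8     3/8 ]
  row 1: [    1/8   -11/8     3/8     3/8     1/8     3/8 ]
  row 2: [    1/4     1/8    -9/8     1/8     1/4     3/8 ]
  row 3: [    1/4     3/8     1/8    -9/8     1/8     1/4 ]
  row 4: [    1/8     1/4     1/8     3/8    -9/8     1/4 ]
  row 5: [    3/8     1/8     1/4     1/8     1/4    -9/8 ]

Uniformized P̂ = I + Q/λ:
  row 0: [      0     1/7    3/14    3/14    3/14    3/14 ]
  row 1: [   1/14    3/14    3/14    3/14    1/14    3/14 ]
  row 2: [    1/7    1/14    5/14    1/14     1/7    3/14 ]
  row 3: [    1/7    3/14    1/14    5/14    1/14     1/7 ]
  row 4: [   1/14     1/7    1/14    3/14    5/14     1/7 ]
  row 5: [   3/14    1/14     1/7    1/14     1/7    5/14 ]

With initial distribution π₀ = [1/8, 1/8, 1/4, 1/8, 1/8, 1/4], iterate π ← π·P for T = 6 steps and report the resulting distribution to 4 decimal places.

π = [0.1200, 0.1376, 0.1736, 0.1842, 0.1635, 0.2210]

t=0: π = [0.1250, 0.1250, 0.2500, 0.1250, 0.1250, 0.2500]
t=1: π = [0.1250, 0.1250, 0.1964, 0.1607, 0.1607, 0.2321]
t=2: π = [0.1212, 0.1327, 0.1798, 0.1760, 0.1658, 0.2245]
t=3: π = [0.1203, 0.1360, 0.1751, 0.1817, 0.1650, 0.2219]
t=4: π = [0.1200, 0.1372, 0.1739, 0.1835, 0.1641, 0.2212]
t=5: π = [0.1200, 0.1375, 0.1737, 0.1841, 0.1637, 0.2211]
t=6: π = [0.1200, 0.1376, 0.1736, 0.1842, 0.1635, 0.2210]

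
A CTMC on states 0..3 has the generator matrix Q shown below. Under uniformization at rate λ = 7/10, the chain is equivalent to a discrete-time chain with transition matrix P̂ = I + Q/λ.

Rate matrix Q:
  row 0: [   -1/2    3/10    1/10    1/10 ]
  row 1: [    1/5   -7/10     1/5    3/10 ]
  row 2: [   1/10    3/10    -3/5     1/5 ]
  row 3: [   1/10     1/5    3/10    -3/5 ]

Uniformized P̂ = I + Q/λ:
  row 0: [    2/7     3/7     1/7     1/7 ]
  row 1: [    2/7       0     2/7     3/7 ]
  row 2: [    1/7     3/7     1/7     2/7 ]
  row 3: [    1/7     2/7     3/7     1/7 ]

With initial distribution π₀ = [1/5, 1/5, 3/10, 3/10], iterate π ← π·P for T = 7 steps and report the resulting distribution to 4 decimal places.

t=0: π = [0.2000, 0.2000, 0.3000, 0.3000]
t=1: π = [0.2000, 0.3000, 0.2571, 0.2429]
t=2: π = [0.2143, 0.2653, 0.2551, 0.2653]
t=3: π = [0.2114, 0.2770, 0.2566, 0.2551]
t=4: π = [0.2126, 0.2734, 0.2553, 0.2586]
t=5: π = [0.2123, 0.2744, 0.2558, 0.2575]
t=6: π = [0.2124, 0.2742, 0.2556, 0.2578]
t=7: π = [0.2124, 0.2742, 0.2557, 0.2577]

π = [0.2124, 0.2742, 0.2557, 0.2577]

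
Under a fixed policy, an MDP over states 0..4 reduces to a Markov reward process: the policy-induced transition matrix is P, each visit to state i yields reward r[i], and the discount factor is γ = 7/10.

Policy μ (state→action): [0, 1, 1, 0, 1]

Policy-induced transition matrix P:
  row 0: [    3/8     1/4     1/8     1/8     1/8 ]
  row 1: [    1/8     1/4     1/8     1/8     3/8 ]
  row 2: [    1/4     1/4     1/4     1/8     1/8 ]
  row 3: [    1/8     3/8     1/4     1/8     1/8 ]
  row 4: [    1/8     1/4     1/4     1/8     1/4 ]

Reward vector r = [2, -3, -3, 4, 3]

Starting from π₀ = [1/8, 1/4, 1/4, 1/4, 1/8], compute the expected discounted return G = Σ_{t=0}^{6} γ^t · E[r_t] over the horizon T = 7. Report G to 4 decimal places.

t=0: π = [0.1250, 0.2500, 0.2500, 0.2500, 0.1250], E[r] = 0.1250, γ^t·E[r] = 0.125000, running G = 0.125000
t=1: π = [0.1875, 0.2813, 0.2031, 0.1250, 0.2031], E[r] = 0.0313, γ^t·E[r] = 0.021875, running G = 0.146875
t=2: π = [0.1973, 0.2656, 0.1914, 0.1250, 0.2207], E[r] = 0.1855, γ^t·E[r] = 0.090918, running G = 0.237793
t=3: π = [0.1982, 0.2656, 0.1921, 0.1250, 0.2190], E[r] = 0.1802, γ^t·E[r] = 0.061800, running G = 0.299593
t=4: π = [0.1986, 0.2656, 0.1920, 0.1250, 0.2188], E[r] = 0.1806, γ^t·E[r] = 0.043355, running G = 0.342949
t=5: π = [0.1986, 0.2656, 0.1920, 0.1250, 0.2188], E[r] = 0.1808, γ^t·E[r] = 0.030380, running G = 0.373328
t=6: π = [0.1987, 0.2656, 0.1920, 0.1250, 0.2188], E[r] = 0.1808, γ^t·E[r] = 0.021270, running G = 0.394599

G = 0.3946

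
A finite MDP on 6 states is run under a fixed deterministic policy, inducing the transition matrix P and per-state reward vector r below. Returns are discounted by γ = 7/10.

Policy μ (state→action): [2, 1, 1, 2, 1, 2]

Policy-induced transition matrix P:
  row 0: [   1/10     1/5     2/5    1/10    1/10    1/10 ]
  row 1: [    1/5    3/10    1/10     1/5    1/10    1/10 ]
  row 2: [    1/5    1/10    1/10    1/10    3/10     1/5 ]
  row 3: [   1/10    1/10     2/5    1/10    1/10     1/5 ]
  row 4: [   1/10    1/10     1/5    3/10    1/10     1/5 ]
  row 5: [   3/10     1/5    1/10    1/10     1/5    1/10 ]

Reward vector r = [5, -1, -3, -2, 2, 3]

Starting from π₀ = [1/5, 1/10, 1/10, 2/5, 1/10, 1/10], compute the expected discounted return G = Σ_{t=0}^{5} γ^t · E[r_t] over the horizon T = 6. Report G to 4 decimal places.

t=0: π = [0.2000, 0.1000, 0.1000, 0.4000, 0.1000, 0.1000], E[r] = 0.3000, γ^t·E[r] = 0.300000, running G = 0.300000
t=1: π = [0.1400, 0.1500, 0.2900, 0.1300, 0.1300, 0.1600], E[r] = 0.1600, γ^t·E[r] = 0.112000, running G = 0.412000
t=2: π = [0.1760, 0.1600, 0.1940, 0.1410, 0.1740, 0.1550], E[r] = 0.6690, γ^t·E[r] = 0.327810, running G = 0.739810
t=3: π = [0.1664, 0.1651, 0.2125, 0.1508, 0.1543, 0.1509], E[r] = 0.4891, γ^t·E[r] = 0.167761, running G = 0.907571
t=4: π = [0.1679, 0.1648, 0.2106, 0.1474, 0.1576, 0.1518], E[r] = 0.5189, γ^t·E[r] = 0.124588, running G = 1.032159
t=5: π = [0.1679, 0.1649, 0.2104, 0.1480, 0.1573, 0.1516], E[r] = 0.5167, γ^t·E[r] = 0.086845, running G = 1.119004

G = 1.1190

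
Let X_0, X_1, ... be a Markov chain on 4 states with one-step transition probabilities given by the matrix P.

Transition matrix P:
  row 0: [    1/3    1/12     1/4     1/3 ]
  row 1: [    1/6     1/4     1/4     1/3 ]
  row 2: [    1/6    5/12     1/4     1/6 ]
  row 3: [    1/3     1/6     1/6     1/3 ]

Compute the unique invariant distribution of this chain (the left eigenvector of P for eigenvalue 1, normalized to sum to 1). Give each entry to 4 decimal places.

π = [0.2592, 0.2197, 0.2254, 0.2958]

Balance equations π_j = Σ_i π_i·P[i][j]:
  π_0 = 1/3·π_0 + 1/6·π_1 + 1/6·π_2 + 1/3·π_3
  π_1 = 1/12·π_0 + 1/4·π_1 + 5/12·π_2 + 1/6·π_3
  π_2 = 1/4·π_0 + 1/4·π_1 + 1/4·π_2 + 1/6·π_3
  normalize: π_0 + π_1 + π_2 + π_3 = 1
Solving the linear system gives exactly π = [92/355, 78/355, 16/71, 21/71].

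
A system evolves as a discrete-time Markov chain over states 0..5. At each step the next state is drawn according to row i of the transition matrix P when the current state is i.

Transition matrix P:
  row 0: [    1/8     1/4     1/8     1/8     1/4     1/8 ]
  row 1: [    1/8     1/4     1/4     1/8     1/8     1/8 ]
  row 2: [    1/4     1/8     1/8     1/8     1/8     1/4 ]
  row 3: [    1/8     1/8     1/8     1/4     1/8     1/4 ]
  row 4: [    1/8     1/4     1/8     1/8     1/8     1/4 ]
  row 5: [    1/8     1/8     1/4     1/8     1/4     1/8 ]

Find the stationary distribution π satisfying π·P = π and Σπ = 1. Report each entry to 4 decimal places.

π = [0.1464, 0.1876, 0.1716, 0.1429, 0.1664, 0.1851]

Balance equations π_j = Σ_i π_i·P[i][j]:
  π_0 = 1/8·π_0 + 1/8·π_1 + 1/4·π_2 + 1/8·π_3 + 1/8·π_4 + 1/8·π_5
  π_1 = 1/4·π_0 + 1/4·π_1 + 1/8·π_2 + 1/8·π_3 + 1/4·π_4 + 1/8·π_5
  π_2 = 1/8·π_0 + 1/4·π_1 + 1/8·π_2 + 1/8·π_3 + 1/8·π_4 + 1/4·π_5
  π_3 = 1/8·π_0 + 1/8·π_1 + 1/8·π_2 + 1/4·π_3 + 1/8·π_4 + 1/8·π_5
  π_4 = 1/4·π_0 + 1/8·π_1 + 1/8·π_2 + 1/8·π_3 + 1/8·π_4 + 1/4·π_5
  normalize: π_0 + π_1 + π_2 + π_3 + π_4 + π_5 = 1
Solving the linear system gives exactly π = [4731/32305, 6059/32305, 5543/32305, 1/7, 5377/32305, 92/497].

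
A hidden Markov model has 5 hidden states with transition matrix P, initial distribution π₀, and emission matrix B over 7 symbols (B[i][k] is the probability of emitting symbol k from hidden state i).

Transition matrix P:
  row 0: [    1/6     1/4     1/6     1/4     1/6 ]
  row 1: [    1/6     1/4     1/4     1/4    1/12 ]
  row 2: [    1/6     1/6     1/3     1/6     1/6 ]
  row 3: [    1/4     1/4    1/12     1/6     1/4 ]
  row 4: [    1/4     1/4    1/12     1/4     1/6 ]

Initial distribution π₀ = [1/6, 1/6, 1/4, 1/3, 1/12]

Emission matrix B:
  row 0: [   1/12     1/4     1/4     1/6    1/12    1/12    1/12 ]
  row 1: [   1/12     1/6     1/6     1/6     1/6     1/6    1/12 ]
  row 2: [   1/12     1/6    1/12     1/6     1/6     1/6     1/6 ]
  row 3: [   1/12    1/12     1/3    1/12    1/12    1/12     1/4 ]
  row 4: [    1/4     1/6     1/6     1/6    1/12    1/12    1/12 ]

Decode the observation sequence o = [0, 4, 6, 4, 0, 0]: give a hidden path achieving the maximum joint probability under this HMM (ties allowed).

t=0: δ = [1.389e-02, 1.389e-02, 2.083e-02, 2.778e-02, 2.083e-02]  (obs o_0=0)
t=1: δ = [5.787e-04, 1.157e-03, 1.157e-03, 4.340e-04, 5.787e-04]  ψ = [3, 3, 2, 4, 3]  (obs o_1=4)
t=2: δ = [1.608e-05, 2.411e-05, 6.430e-05, 7.234e-05, 1.608e-05]  ψ = [1, 1, 2, 1, 2]  (obs o_2=6)
t=3: δ = [1.507e-06, 3.014e-06, 3.572e-06, 1.005e-06, 1.507e-06]  ψ = [3, 3, 2, 3, 3]  (obs o_3=4)
t=4: δ = [4.961e-08, 6.279e-08, 9.923e-08, 6.279e-08, 1.488e-07]  ψ = [2, 1, 2, 1, 2]  (obs o_4=0)
t=5: δ = [3.101e-09, 3.101e-09, 2.756e-09, 3.101e-09, 6.202e-09]  ψ = [4, 4, 2, 4, 4]  (obs o_5=0)
backtrack: best end state = 4; path = [2, 2, 2, 2, 4, 4]

path = [2, 2, 2, 2, 4, 4]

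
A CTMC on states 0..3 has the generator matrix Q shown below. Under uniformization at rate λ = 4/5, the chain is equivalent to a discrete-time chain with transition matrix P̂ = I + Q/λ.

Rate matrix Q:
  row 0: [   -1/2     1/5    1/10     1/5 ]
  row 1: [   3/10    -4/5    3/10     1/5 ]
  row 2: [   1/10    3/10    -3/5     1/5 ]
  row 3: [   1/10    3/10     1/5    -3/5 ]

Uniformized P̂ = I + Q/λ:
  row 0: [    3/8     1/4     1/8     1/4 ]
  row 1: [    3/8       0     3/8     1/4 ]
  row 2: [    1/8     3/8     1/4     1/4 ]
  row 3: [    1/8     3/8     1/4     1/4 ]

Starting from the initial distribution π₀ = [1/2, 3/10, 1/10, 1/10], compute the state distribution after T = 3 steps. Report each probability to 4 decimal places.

π = [0.2539, 0.2457, 0.2504, 0.2500]

t=0: π = [0.5000, 0.3000, 0.1000, 0.1000]
t=1: π = [0.3250, 0.2000, 0.2250, 0.2500]
t=2: π = [0.2563, 0.2594, 0.2344, 0.2500]
t=3: π = [0.2539, 0.2457, 0.2504, 0.2500]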